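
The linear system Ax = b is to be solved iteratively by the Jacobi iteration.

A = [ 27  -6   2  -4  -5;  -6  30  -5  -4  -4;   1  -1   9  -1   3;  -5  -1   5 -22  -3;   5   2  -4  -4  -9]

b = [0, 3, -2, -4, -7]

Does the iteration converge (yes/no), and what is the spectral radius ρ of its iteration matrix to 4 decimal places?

A = D + L + U where D = diag(27, 30, 9, -22, -9).
Jacobi T = -D⁻¹(L+U): T[0,4] = -(-5)/(27) = +0.1852; T[0,0] = 0.
  T[0,:] = [+0.0000  +0.2222  -0.0741  +0.1481  +0.1852]
  T[1,:] = [+0.2000  +0.0000  +0.1667  +0.1333  +0.1333]
  T[2,:] = [-0.1111  +0.1111  +0.0000  +0.1111  -0.3333]
  T[3,:] = [-0.2273  -0.0455  +0.2273  +0.0000  -0.1364]
  T[4,:] = [+0.5556  +0.2222  -0.4444  -0.4444  +0.0000]
moduli |λ_i(T)| = 0.6514, 0.4305, 0.2624, 0.2602, 0.2232.
spectral radius ρ = 0.6514; 0.6514 < 1: convergent.

yes, ρ = 0.6514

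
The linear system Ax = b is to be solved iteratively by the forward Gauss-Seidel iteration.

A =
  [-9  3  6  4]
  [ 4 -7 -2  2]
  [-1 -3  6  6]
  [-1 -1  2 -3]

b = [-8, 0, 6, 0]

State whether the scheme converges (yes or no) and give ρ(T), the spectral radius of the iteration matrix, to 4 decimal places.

yes, ρ = 0.8327

Split A = D + L + U, D = diag(-9, -7, 6, -3).
T_GS = -(D+L)⁻¹U: row 0 first, T[0,2] = -(6)/(-9) = +0.6667; later rows by forward substitution.
  T[0,:] = [+0.0000  +0.3333  +0.6667  +0.4444]
  T[1,:] = [+0.0000  +0.1905  +0.0952  +0.5397]
  T[2,:] = [+0.0000  +0.1508  +0.1587  -0.6561]
  T[3,:] = [+0.0000  -0.0741  -0.1481  -0.7654]
eigenvalue magnitudes: 0.8327, 0.2806, 0.1359, 0.0000.
ρ = 0.8327; 0.8327 < 1: convergent.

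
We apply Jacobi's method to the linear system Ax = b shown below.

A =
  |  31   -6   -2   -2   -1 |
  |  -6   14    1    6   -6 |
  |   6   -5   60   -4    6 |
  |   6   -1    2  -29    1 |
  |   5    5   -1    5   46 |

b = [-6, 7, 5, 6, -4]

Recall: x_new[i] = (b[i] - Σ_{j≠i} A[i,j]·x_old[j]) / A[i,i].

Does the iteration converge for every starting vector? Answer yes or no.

Diagonal D = diag(31, 14, 60, -29, 46); L, U strict lower/upper.
T_J = -D⁻¹(L+U): T[1,4] = -(-6)/(14) = +0.4286; T[1,1] = 0.
  T[0,:] = [+0.0000  +0.1935  +0.0645  +0.0645  +0.0323]
  T[1,:] = [+0.4286  +0.0000  -0.0714  -0.4286  +0.4286]
  T[2,:] = [-0.1000  +0.0833  +0.0000  +0.0667  -0.1000]
  T[3,:] = [+0.2069  -0.0345  +0.0690  +0.0000  +0.0345]
  T[4,:] = [-0.1087  -0.1087  +0.0217  -0.1087  +0.0000]
moduli |λ_i(T)| = 0.3341, 0.2786, 0.2786, 0.0763, 0.0763.
ρ = 0.3341; 0.3341 < 1: convergent.

yes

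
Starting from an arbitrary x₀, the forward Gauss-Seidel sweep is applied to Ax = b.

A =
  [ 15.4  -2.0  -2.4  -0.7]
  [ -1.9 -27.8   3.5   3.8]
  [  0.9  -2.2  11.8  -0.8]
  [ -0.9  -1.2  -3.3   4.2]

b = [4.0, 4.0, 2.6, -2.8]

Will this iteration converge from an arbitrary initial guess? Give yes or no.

yes

Let D = diag(15.4, -27.8, 11.8, 4.2); L, U the strict triangles.
T_GS = -(D+L)⁻¹U: row 0 first, T[0,1] = -(-2)/(15.4) = +0.1299; later rows by forward substitution.
  T[0,:] = [+0.0000  +0.1299  +0.1558  +0.0455]
  T[1,:] = [+0.0000  -0.0089  +0.1152  +0.1336]
  T[2,:] = [+0.0000  -0.0116  +0.0096  +0.0892]
  T[3,:] = [+0.0000  +0.0162  +0.0739  +0.1180]
moduli |λ_i(T)| = 0.1705, 0.0373, 0.0373, 0.0000.
spectral radius ρ = 0.1705; 0.1705 < 1, so it converges for any x₀.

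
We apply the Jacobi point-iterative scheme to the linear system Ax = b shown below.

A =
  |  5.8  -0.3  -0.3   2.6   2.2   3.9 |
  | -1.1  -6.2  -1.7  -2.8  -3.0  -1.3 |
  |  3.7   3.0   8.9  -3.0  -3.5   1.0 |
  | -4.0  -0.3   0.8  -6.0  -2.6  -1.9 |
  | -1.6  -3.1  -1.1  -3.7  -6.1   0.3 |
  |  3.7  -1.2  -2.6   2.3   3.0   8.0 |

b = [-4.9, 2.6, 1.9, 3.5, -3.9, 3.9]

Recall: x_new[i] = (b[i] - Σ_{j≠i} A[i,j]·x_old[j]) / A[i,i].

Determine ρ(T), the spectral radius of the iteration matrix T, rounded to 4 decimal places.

Split A = D + L + U, D = diag(5.8, -6.2, 8.9, -6, -6.1, 8).
T_J = -D⁻¹(L+U): T[3,0] = -(-4)/(-6) = -0.6667; T[3,3] = 0.
  T[0,:] = [+0.0000 +0.0517 +0.0517 -0.4483 -0.3793 -0.6724]
  T[1,:] = [-0.1774 +0.0000 -0.2742 -0.4516 -0.4839 -0.2097]
  T[2,:] = [-0.4157 -0.3371 +0.0000 +0.3371 +0.3933 -0.1124]
  T[3,:] = [-0.6667 -0.0500 +0.1333 +0.0000 -0.4333 -0.3167]
  T[4,:] = [-0.2623 -0.5082 -0.1803 -0.6066 +0.0000 +0.0492]
  T[5,:] = [-0.4625 +0.1500 +0.3250 -0.2875 -0.3750 +0.0000]
moduli |λ_i(T)| = 1.3235, 0.7779, 0.5363, 0.3425, 0.3425, 0.2805.
spectral radius ρ = 1.3235; 1.3235 > 1: divergent.

1.3235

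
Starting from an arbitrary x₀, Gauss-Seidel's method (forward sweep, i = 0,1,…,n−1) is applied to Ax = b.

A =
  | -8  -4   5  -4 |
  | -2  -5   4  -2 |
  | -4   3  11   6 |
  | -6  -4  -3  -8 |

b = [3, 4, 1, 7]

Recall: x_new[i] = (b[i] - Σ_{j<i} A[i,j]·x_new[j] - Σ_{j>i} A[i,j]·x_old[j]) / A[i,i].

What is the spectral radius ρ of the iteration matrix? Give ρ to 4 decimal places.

0.9199

Write A = D+L+U with D = diag(-8, -5, 11, -8).
T_GS = -(D+L)⁻¹U: row 0 first, T[0,1] = -(-4)/(-8) = -0.5000; later rows by forward substitution.
  T[0,:] = [+0.0000  -0.5000  +0.6250  -0.5000]
  T[1,:] = [+0.0000  +0.2000  +0.5500  -0.2000]
  T[2,:] = [+0.0000  -0.2364  +0.0773  -0.6727]
  T[3,:] = [+0.0000  +0.3636  -0.7727  +0.7273]
moduli |λ_i(T)| = 0.9199, 0.4662, 0.3816, 0.0000.
ρ(T) = max|λ| = 0.9199; 0.9199 < 1, so it converges for any x₀.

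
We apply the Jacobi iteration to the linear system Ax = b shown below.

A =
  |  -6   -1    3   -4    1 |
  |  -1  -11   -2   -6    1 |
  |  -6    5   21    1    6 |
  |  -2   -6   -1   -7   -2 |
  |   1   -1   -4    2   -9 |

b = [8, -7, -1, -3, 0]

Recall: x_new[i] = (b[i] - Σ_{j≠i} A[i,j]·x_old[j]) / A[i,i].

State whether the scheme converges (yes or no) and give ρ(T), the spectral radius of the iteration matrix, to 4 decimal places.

yes, ρ = 0.8327

Diagonal D = diag(-6, -11, 21, -7, -9); L, U strict lower/upper.
Jacobi: T = -D⁻¹(L+U), T[0,2] = -(3)/(-6) = +0.5000; T[0,0] = 0.
  T[0,:] = [+0.0000 -0.1667 +0.5000 -0.6667 +0.1667]
  T[1,:] = [-0.0909 +0.0000 -0.1818 -0.5455 +0.0909]
  T[2,:] = [+0.2857 -0.2381 +0.0000 -0.0476 -0.2857]
  T[3,:] = [-0.2857 -0.8571 -0.1429 +0.0000 -0.2857]
  T[4,:] = [+0.1111 -0.1111 -0.4444 +0.2222 +0.0000]
eigenvalue magnitudes: 0.8327, 0.6350, 0.6350, 0.6058, 0.1773.
ρ(T) = max|λ| = 0.8327; 0.8327 < 1, so it converges for any x₀.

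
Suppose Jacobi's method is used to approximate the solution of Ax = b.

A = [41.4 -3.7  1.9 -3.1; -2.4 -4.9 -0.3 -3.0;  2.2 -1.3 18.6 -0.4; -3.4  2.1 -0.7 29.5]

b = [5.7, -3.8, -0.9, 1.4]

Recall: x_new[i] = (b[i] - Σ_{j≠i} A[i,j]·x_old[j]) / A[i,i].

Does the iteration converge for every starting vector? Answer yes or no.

Split A = D + L + U, D = diag(41.4, -4.9, 18.6, 29.5).
Jacobi: T = -D⁻¹(L+U), T[0,1] = -(-3.7)/(41.4) = +0.0894; T[0,0] = 0.
  T[0,:] = [+0.0000  +0.0894  -0.0459  +0.0749]
  T[1,:] = [-0.4898  +0.0000  -0.0612  -0.6122]
  T[2,:] = [-0.1183  +0.0699  +0.0000  +0.0215]
  T[3,:] = [+0.1153  -0.0712  +0.0237  +0.0000]
|roots of det(T-λI)|: 0.1681, 0.1222, 0.1222, 0.0220.
ρ(T) = max|λ| = 0.1681; 0.1681 < 1: convergent.

yes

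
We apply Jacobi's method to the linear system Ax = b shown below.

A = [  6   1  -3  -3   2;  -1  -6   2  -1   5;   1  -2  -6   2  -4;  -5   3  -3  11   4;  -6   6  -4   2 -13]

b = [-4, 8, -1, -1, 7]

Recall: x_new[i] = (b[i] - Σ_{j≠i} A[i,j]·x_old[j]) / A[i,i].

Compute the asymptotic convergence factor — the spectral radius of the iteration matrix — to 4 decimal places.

1.2060

A = D + L + U where D = diag(6, -6, -6, 11, -13).
Jacobi: T = -D⁻¹(L+U), T[1,4] = -(5)/(-6) = +0.8333; T[1,1] = 0.
  T[0,:] = [+0.0000, -0.1667, +0.5000, +0.5000, -0.3333]
  T[1,:] = [-0.1667, +0.0000, +0.3333, -0.1667, +0.8333]
  T[2,:] = [+0.1667, -0.3333, +0.0000, +0.3333, -0.6667]
  T[3,:] = [+0.4545, -0.2727, +0.2727, +0.0000, -0.3636]
  T[4,:] = [-0.4615, +0.4615, -0.3077, +0.1538, +0.0000]
|roots of det(T-λI)|: 1.2060, 0.7381, 0.2440, 0.2440, 0.0037.
spectral radius ρ = 1.2060; 1.2060 > 1: divergent.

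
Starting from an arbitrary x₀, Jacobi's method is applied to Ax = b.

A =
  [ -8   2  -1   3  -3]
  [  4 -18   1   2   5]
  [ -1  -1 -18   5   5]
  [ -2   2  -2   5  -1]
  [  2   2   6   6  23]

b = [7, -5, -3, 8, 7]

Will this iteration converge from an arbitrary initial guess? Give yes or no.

yes

Let D = diag(-8, -18, -18, 5, 23); L, U the strict triangles.
T_J = -D⁻¹(L+U): T[4,1] = -(2)/(23) = -0.0870; T[4,4] = 0.
  T[0,:] = [+0.0000 +0.2500 -0.1250 +0.3750 -0.3750]
  T[1,:] = [+0.2222 +0.0000 +0.0556 +0.1111 +0.2778]
  T[2,:] = [-0.0556 -0.0556 +0.0000 +0.2778 +0.2778]
  T[3,:] = [+0.4000 -0.4000 +0.4000 +0.0000 +0.2000]
  T[4,:] = [-0.0870 -0.0870 -0.2609 -0.2609 +0.0000]
|eigenvalues of T|: 0.5755, 0.3340, 0.3340, 0.3334, 0.3334.
ρ = 0.5755; 0.5755 < 1: convergent.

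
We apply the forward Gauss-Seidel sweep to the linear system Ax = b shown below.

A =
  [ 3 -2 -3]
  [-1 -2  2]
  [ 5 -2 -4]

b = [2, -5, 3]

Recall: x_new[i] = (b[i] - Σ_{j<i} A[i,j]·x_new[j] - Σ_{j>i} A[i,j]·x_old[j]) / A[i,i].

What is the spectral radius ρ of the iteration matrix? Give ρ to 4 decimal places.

Diagonal D = diag(3, -2, -4); L, U strict lower/upper.
Gauss-Seidel: T = -(D+L)⁻¹U, row 0 first, T[0,2] = -(-3)/(3) = +1.0000; later rows by forward substitution.
  T[0,:] = [+0.0000  +0.6667  +1.0000]
  T[1,:] = [+0.0000  -0.3333  +0.5000]
  T[2,:] = [+0.0000  +1.0000  +1.0000]
|λ(T)| sorted: 1.3052, 0.6385, 0.0000.
ρ = 1.3052; 1.3052 > 1 ⇒ diverges.

1.3052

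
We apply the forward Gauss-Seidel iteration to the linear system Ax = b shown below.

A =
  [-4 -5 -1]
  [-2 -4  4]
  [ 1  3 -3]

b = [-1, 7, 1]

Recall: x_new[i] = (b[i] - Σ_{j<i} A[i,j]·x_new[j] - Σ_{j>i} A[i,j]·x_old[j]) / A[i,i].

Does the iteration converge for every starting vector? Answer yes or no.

A = D + L + U where D = diag(-4, -4, -3).
T_GS = -(D+L)⁻¹U: row 0 first, T[0,1] = -(-5)/(-4) = -1.2500; later rows by forward substitution.
  T[0,:] = [+0.0000 -1.2500 -0.2500]
  T[1,:] = [+0.0000 +0.6250 +1.1250]
  T[2,:] = [+0.0000 +0.2083 +1.0417]
moduli |λ_i(T)| = 1.3604, 0.3063, 0.0000.
ρ(T) = max|λ| = 1.3604; 1.3604 > 1: divergent.

no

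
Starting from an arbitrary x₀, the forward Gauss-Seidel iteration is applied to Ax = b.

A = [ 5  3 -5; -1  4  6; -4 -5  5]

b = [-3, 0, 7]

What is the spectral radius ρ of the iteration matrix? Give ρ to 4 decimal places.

Let D = diag(5, 4, 5); L, U the strict triangles.
GS T = -(D+L)⁻¹U: row 0 first, T[0,2] = -(-5)/(5) = +1.0000; later rows by forward substitution.
  T[0,:] = [+0.0000 -0.6000 +1.0000]
  T[1,:] = [+0.0000 -0.1500 -1.2500]
  T[2,:] = [+0.0000 -0.6300 -0.4500]
|roots of det(T-λI)|: 1.2000, 0.6000, 0.0000.
ρ = 1.2000; 1.2000 > 1, so it fails to converge.

1.2000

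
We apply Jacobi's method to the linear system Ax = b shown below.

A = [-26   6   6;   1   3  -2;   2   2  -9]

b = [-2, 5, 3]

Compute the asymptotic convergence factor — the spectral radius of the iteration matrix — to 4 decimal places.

Let D = diag(-26, 3, -9); L, U the strict triangles.
T_J = -D⁻¹(L+U): T[0,1] = -(6)/(-26) = +0.2308; T[0,0] = 0.
  T[0,:] = [+0.0000 +0.2308 +0.2308]
  T[1,:] = [-0.3333 +0.0000 +0.6667]
  T[2,:] = [+0.2222 +0.2222 +0.0000]
eigenvalue magnitudes: 0.4058, 0.2053, 0.2053.
ρ(T) = max|λ| = 0.4058; 0.4058 < 1 ⇒ converges.

0.4058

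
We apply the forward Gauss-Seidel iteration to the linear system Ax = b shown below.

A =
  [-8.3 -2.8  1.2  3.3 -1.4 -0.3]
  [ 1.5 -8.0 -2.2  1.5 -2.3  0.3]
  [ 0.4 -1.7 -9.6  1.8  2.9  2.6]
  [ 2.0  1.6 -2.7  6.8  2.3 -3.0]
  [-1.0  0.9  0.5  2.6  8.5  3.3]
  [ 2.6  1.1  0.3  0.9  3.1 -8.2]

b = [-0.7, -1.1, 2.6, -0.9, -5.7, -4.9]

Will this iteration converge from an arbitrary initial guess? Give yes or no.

yes

Let D = diag(-8.3, -8, -9.6, 6.8, 8.5, -8.2); L, U the strict triangles.
Gauss-Seidel: T = -(D+L)⁻¹U, row 0 first, T[0,1] = -(-2.8)/(-8.3) = -0.3373; later rows by forward substitution.
  T[0,:] = [+0.0000, -0.3373, +0.1446, +0.3976, -0.1687, -0.0361]
  T[1,:] = [+0.0000, -0.0633, -0.2479, +0.2620, -0.3191, +0.0307]
  T[2,:] = [+0.0000, -0.0029, +0.0499, +0.1577, +0.3516, +0.2639]
  T[3,:] = [+0.0000, +0.1130, +0.0356, -0.1160, -0.0739, +0.5494]
  T[4,:] = [+0.0000, -0.0674, +0.0294, +0.0452, +0.0159, -0.5793]
  T[5,:] = [+0.0000, -0.1286, +0.0294, +0.1714, -0.0855, -0.1564]
|λ(T)| sorted: 0.5852, 0.2533, 0.2533, 0.2186, 0.0883, 0.0000.
ρ = 0.5852; 0.5852 < 1 ⇒ converges.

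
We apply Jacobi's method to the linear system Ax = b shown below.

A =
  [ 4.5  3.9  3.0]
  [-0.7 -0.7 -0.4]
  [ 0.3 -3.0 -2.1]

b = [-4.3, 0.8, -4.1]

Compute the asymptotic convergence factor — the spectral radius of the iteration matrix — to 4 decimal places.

1.4779

Let D = diag(4.5, -0.7, -2.1); L, U the strict triangles.
Jacobi: T = -D⁻¹(L+U), T[1,0] = -(-0.7)/(-0.7) = -1.0000; T[1,1] = 0.
  T[0,:] = [+0.0000 -0.8667 -0.6667]
  T[1,:] = [-1.0000 +0.0000 -0.5714]
  T[2,:] = [+0.1429 -1.4286 +0.0000]
eigenvalue magnitudes: 1.4779, 0.7724, 0.7724.
ρ(T) = max|λ| = 1.4779; 1.4779 > 1, so it fails to converge.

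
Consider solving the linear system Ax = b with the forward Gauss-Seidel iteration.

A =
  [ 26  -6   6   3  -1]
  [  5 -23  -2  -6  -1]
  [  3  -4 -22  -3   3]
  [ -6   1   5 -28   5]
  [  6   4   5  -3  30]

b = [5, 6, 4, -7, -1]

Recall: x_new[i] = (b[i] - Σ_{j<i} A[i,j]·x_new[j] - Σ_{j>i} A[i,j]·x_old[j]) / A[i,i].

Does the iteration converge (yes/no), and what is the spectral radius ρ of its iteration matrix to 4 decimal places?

Diagonal D = diag(26, -23, -22, -28, 30); L, U strict lower/upper.
T_GS = -(D+L)⁻¹U: row 0 first, T[0,4] = -(-1)/(26) = +0.0385; later rows by forward substitution.
  T[0,:] = [+0.0000  +0.2308  -0.2308  -0.1154  +0.0385]
  T[1,:] = [+0.0000  +0.0502  -0.1371  -0.2860  -0.0351]
  T[2,:] = [+0.0000  +0.0223  -0.0065  -0.1001  +0.1480]
  T[3,:] = [+0.0000  -0.0437  +0.0434  -0.0034  +0.1955]
  T[4,:] = [+0.0000  -0.0609  +0.0699  +0.0776  -0.0081]
eigenvalue magnitudes: 0.2201, 0.1205, 0.1205, 0.0306, 0.0000.
ρ(T) = max|λ| = 0.2201; 0.2201 < 1, so it converges for any x₀.

yes, ρ = 0.2201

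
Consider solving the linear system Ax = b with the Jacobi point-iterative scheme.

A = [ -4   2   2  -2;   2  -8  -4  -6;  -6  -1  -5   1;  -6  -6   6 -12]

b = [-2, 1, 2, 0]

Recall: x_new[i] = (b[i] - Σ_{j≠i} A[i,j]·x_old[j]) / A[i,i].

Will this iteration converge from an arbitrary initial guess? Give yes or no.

no

Write A = D+L+U with D = diag(-4, -8, -5, -12).
T_J = -D⁻¹(L+U): T[2,3] = -(1)/(-5) = +0.2000; T[2,2] = 0.
  T[0,:] = [+0.0000  +0.5000  +0.5000  -0.5000]
  T[1,:] = [+0.2500  +0.0000  -0.5000  -0.7500]
  T[2,:] = [-1.2000  -0.2000  +0.0000  +0.2000]
  T[3,:] = [-0.5000  -0.5000  +0.5000  +0.0000]
|roots of det(T-λI)|: 1.2115, 0.8665, 0.8665, 0.6047.
ρ = 1.2115; 1.2115 > 1 ⇒ diverges.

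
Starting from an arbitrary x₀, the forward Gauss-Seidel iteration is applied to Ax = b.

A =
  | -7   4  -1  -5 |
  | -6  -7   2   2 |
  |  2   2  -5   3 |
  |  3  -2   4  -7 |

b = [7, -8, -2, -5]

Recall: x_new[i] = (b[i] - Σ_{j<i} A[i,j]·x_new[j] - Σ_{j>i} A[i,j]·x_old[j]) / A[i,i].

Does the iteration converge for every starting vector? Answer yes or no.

Write A = D+L+U with D = diag(-7, -7, -5, -7).
T_GS = -(D+L)⁻¹U: row 0 first, T[0,3] = -(-5)/(-7) = -0.7143; later rows by forward substitution.
  T[0,:] = [+0.0000  +0.5714  -0.1429  -0.7143]
  T[1,:] = [+0.0000  -0.4898  +0.4082  +0.8980]
  T[2,:] = [+0.0000  +0.0327  +0.1061  +0.6735]
  T[3,:] = [+0.0000  +0.4035  -0.1172  -0.1778]
|λ(T)| sorted: 0.8367, 0.4005, 0.1253, 0.0000.
ρ = 0.8367; 0.8367 < 1, so it converges for any x₀.

yes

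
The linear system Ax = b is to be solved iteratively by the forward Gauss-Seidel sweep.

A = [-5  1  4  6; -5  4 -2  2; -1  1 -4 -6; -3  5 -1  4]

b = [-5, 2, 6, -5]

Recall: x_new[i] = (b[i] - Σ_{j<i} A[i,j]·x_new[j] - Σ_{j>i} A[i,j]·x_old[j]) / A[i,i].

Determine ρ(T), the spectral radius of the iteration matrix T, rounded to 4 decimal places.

1.6162

Let D = diag(-5, 4, -4, 4); L, U the strict triangles.
GS T = -(D+L)⁻¹U: row 0 first, T[0,1] = -(1)/(-5) = +0.2000; later rows by forward substitution.
  T[0,:] = [+0.0000 +0.2000 +0.8000 +1.2000]
  T[1,:] = [+0.0000 +0.2500 +1.5000 +1.0000]
  T[2,:] = [+0.0000 +0.0125 +0.1750 -1.5500]
  T[3,:] = [+0.0000 -0.1594 -1.2312 -0.7375]
|eigenvalues of T|: 1.6162, 1.2479, 0.0558, 0.0000.
ρ = 1.6162; 1.6162 > 1, so it fails to converge.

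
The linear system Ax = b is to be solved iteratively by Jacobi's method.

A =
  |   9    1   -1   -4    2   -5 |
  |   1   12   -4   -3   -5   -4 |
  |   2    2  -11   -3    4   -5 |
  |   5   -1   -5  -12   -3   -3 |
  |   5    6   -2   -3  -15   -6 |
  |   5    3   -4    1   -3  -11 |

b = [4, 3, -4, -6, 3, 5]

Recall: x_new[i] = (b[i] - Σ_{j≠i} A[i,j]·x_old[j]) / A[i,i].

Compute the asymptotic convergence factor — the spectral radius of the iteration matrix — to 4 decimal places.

1.1226

Let D = diag(9, 12, -11, -12, -15, -11); L, U the strict triangles.
Jacobi T = -D⁻¹(L+U): T[1,2] = -(-4)/(12) = +0.3333; T[1,1] = 0.
  T[0,:] = [+0.0000 -0.1111 +0.1111 +0.4444 -0.2222 +0.5556]
  T[1,:] = [-0.0833 +0.0000 +0.3333 +0.2500 +0.4167 +0.3333]
  T[2,:] = [+0.1818 +0.1818 +0.0000 -0.2727 +0.3636 -0.4545]
  T[3,:] = [+0.4167 -0.0833 -0.4167 +0.0000 -0.2500 -0.2500]
  T[4,:] = [+0.3333 +0.4000 -0.1333 -0.2000 +0.0000 -0.4000]
  T[5,:] = [+0.4545 +0.2727 -0.3636 +0.0909 -0.2727 +0.0000]
eigenvalue magnitudes: 1.1226, 0.7200, 0.5005, 0.2554, 0.1411, 0.0164.
ρ(T) = max|λ| = 1.1226; 1.1226 > 1 ⇒ diverges.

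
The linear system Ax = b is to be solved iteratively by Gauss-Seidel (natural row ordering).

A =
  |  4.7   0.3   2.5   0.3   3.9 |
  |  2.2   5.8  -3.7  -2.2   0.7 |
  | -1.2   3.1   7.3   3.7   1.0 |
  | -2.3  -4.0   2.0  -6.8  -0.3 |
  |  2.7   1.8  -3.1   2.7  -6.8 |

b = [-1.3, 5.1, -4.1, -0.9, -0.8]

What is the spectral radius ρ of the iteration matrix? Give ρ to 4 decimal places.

0.9239

A = D + L + U where D = diag(4.7, 5.8, 7.3, -6.8, -6.8).
GS T = -(D+L)⁻¹U: row 0 first, T[0,1] = -(0.3)/(4.7) = -0.0638; later rows by forward substitution.
  T[0,:] = [+0.0000 -0.0638 -0.5319 -0.0638 -0.8298]
  T[1,:] = [+0.0000 +0.0242 +0.8397 +0.4035 +0.1941]
  T[2,:] = [+0.0000 -0.0208 -0.4440 -0.6887 -0.3558]
  T[3,:] = [+0.0000 +0.0012 -0.4446 -0.4183 +0.0177]
  T[4,:] = [+0.0000 -0.0090 +0.0370 +0.2293 -0.1089]
moduli |λ_i(T)| = 0.9239, 0.2249, 0.1928, 0.0090, 0.0000.
ρ = 0.9239; 0.9239 < 1, so it converges for any x₀.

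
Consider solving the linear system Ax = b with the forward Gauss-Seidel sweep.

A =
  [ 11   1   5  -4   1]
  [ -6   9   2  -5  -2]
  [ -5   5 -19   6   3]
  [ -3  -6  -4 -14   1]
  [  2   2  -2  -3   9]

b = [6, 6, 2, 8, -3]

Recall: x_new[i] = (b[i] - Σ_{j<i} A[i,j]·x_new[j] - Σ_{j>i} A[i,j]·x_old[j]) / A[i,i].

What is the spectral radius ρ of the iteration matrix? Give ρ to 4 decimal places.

Split A = D + L + U, D = diag(11, 9, -19, -14, 9).
T_GS = -(D+L)⁻¹U: row 0 first, T[0,1] = -(1)/(11) = -0.0909; later rows by forward substitution.
  T[0,:] = [+0.0000, -0.0909, -0.4545, +0.3636, -0.0909]
  T[1,:] = [+0.0000, -0.0606, -0.5253, +0.7980, +0.1616]
  T[2,:] = [+0.0000, +0.0080, -0.0186, +0.4301, +0.2243]
  T[3,:] = [+0.0000, +0.0432, +0.3278, -0.5428, -0.0425]
  T[4,:] = [+0.0000, +0.0498, +0.3229, -0.3435, +0.0200]
moduli |λ_i(T)| = 0.8663, 0.2828, 0.0316, 0.0131, 0.0000.
spectral radius ρ = 0.8663; 0.8663 < 1, so it converges for any x₀.

0.8663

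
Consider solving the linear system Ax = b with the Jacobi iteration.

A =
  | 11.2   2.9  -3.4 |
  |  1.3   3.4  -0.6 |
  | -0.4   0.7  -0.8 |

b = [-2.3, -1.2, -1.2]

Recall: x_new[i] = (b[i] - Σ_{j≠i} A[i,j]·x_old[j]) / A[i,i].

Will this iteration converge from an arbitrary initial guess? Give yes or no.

Split A = D + L + U, D = diag(11.2, 3.4, -0.8).
Jacobi: T = -D⁻¹(L+U), T[1,2] = -(-0.6)/(3.4) = +0.1765; T[1,1] = 0.
  T[0,:] = [+0.0000, -0.2589, +0.3036]
  T[1,:] = [-0.3824, +0.0000, +0.1765]
  T[2,:] = [-0.5000, +0.8750, +0.0000]
eigenvalue magnitudes: 0.5069, 0.3941, 0.3941.
ρ(T) = max|λ| = 0.5069; 0.5069 < 1 ⇒ converges.

yes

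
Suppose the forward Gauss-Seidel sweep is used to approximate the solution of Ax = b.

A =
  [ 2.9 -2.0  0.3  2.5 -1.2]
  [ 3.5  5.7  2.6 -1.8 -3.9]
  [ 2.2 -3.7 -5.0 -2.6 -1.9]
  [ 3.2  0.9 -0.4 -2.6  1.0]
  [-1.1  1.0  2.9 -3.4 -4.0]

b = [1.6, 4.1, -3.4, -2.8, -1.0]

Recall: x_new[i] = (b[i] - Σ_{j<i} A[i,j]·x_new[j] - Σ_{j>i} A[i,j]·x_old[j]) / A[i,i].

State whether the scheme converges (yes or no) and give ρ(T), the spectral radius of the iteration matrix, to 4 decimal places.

no, ρ = 1.5928

Write A = D+L+U with D = diag(2.9, 5.7, -5, -2.6, -4).
T_GS = -(D+L)⁻¹U: row 0 first, T[0,1] = -(-2)/(2.9) = +0.6897; later rows by forward substitution.
  T[0,:] = [+0.0000  +0.6897  -0.1034  -0.8621  +0.4138]
  T[1,:] = [+0.0000  -0.4235  -0.3926  +0.8451  +0.4301]
  T[2,:] = [+0.0000  +0.6168  +0.2450  -1.5247  -0.5162]
  T[3,:] = [+0.0000  +0.6073  -0.3009  -0.5339  +1.1222]
  T[4,:] = [+0.0000  -0.3646  +0.3637  -0.2033  -1.3344]
moduli |λ_i(T)| = 1.5928, 0.3663, 0.1722, 0.1722, 0.0000.
ρ(T) = max|λ| = 1.5928; 1.5928 > 1: divergent.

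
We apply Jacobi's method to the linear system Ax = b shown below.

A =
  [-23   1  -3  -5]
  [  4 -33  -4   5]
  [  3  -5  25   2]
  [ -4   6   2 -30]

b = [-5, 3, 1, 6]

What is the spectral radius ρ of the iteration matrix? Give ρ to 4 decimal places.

A = D + L + U where D = diag(-23, -33, 25, -30).
T_J = -D⁻¹(L+U): T[3,2] = -(2)/(-30) = +0.0667; T[3,3] = 0.
  T[0,:] = [+0.0000, +0.0435, -0.1304, -0.2174]
  T[1,:] = [+0.1212, +0.0000, -0.1212, +0.1515]
  T[2,:] = [-0.1200, +0.2000, +0.0000, -0.0800]
  T[3,:] = [-0.1333, +0.2000, +0.0667, +0.0000]
moduli |λ_i(T)| = 0.2583, 0.1384, 0.1384, 0.0114.
ρ(T) = max|λ| = 0.2583; 0.2583 < 1: convergent.

0.2583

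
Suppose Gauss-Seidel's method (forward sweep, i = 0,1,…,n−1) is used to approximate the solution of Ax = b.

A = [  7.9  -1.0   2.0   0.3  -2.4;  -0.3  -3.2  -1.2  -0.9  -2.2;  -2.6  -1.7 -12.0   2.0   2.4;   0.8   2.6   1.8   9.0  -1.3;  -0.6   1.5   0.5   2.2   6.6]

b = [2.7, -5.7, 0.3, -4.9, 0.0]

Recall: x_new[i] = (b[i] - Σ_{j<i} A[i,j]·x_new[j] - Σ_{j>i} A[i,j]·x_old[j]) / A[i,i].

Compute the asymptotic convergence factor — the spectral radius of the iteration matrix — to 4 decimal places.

0.2546

A = D + L + U where D = diag(7.9, -3.2, -12, 9, 6.6).
Gauss-Seidel: T = -(D+L)⁻¹U, row 0 first, T[0,1] = -(-1)/(7.9) = +0.1266; later rows by forward substitution.
  T[0,:] = [+0.0000, +0.1266, -0.2532, -0.0380, +0.3038]
  T[1,:] = [+0.0000, -0.0119, -0.3513, -0.2777, -0.7160]
  T[2,:] = [+0.0000, -0.0257, +0.1046, +0.2142, +0.2356]
  T[3,:] = [+0.0000, -0.0027, +0.1031, +0.0408, +0.2772]
  T[4,:] = [+0.0000, +0.0170, +0.0145, +0.0298, +0.0801]
eigenvalue magnitudes: 0.2546, 0.0915, 0.0668, 0.0668, 0.0000.
spectral radius ρ = 0.2546; 0.2546 < 1 ⇒ converges.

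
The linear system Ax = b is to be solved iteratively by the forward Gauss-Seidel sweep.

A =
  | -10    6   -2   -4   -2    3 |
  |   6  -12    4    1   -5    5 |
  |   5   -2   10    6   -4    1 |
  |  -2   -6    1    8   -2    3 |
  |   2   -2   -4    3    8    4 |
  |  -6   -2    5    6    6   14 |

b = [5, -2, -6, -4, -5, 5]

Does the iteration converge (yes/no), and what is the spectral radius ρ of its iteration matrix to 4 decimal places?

A = D + L + U where D = diag(-10, -12, 10, 8, 8, 14).
GS T = -(D+L)⁻¹U: row 0 first, T[0,4] = -(-2)/(-10) = -0.2000; later rows by forward substitution.
  T[0,:] = [+0.0000  +0.6000  -0.2000  -0.4000  -0.2000  +0.3000]
  T[1,:] = [+0.0000  +0.3000  +0.2333  -0.1167  -0.5167  +0.5667]
  T[2,:] = [+0.0000  -0.2400  +0.1467  -0.4233  +0.3967  -0.1367]
  T[3,:] = [+0.0000  +0.4050  +0.1067  -0.1346  -0.2371  +0.1421]
  T[4,:] = [+0.0000  -0.3469  +0.1417  -0.0904  +0.2081  -0.5549]
  T[5,:] = [+0.0000  +0.3608  -0.2112  +0.0595  -0.2888  +0.4353]
|eigenvalues of T|: 1.2427, 0.3566, 0.3566, 0.2017, 0.2017, 0.0000.
spectral radius ρ = 1.2427; 1.2427 > 1 ⇒ diverges.

no, ρ = 1.2427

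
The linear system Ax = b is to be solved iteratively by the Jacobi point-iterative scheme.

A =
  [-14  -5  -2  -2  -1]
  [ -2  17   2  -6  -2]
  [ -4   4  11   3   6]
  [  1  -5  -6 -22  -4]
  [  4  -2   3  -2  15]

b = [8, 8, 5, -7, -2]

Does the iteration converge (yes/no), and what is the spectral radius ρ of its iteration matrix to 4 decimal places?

yes, ρ = 0.5356

Diagonal D = diag(-14, 17, 11, -22, 15); L, U strict lower/upper.
T_J = -D⁻¹(L+U): T[2,3] = -(3)/(11) = -0.2727; T[2,2] = 0.
  T[0,:] = [+0.0000  -0.3571  -0.1429  -0.1429  -0.0714]
  T[1,:] = [+0.1176  +0.0000  -0.1176  +0.3529  +0.1176]
  T[2,:] = [+0.3636  -0.3636  +0.0000  -0.2727  -0.5455]
  T[3,:] = [+0.0455  -0.2273  -0.2727  +0.0000  -0.1818]
  T[4,:] = [-0.2667  +0.1333  -0.2000  +0.1333  +0.0000]
|eigenvalues of T|: 0.5356, 0.3847, 0.3847, 0.2979, 0.0729.
spectral radius ρ = 0.5356; 0.5356 < 1, so it converges for any x₀.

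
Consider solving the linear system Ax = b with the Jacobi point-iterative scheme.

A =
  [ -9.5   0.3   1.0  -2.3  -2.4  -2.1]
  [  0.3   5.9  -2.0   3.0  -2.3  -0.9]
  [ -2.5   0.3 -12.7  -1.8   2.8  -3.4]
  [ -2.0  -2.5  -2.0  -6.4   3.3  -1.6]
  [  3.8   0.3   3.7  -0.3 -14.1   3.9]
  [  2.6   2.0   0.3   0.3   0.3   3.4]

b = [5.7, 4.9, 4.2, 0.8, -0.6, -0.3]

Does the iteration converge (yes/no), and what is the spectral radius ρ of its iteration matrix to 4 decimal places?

Split A = D + L + U, D = diag(-9.5, 5.9, -12.7, -6.4, -14.1, 3.4).
Jacobi T = -D⁻¹(L+U): T[5,4] = -(0.3)/(3.4) = -0.0882; T[5,5] = 0.
  T[0,:] = [+0.0000, +0.0316, +0.1053, -0.2421, -0.2526, -0.2211]
  T[1,:] = [-0.0508, +0.0000, +0.3390, -0.5085, +0.3898, +0.1525]
  T[2,:] = [-0.1969, +0.0236, +0.0000, -0.1417, +0.2205, -0.2677]
  T[3,:] = [-0.3125, -0.3906, -0.3125, +0.0000, +0.5156, -0.2500]
  T[4,:] = [+0.2695, +0.0213, +0.2624, -0.0213, +0.0000, +0.2766]
  T[5,:] = [-0.7647, -0.5882, -0.0882, -0.0882, -0.0882, +0.0000]
moduli |λ_i(T)| = 0.8411, 0.4453, 0.4453, 0.4318, 0.4318, 0.1542.
ρ(T) = max|λ| = 0.8411; 0.8411 < 1: convergent.

yes, ρ = 0.8411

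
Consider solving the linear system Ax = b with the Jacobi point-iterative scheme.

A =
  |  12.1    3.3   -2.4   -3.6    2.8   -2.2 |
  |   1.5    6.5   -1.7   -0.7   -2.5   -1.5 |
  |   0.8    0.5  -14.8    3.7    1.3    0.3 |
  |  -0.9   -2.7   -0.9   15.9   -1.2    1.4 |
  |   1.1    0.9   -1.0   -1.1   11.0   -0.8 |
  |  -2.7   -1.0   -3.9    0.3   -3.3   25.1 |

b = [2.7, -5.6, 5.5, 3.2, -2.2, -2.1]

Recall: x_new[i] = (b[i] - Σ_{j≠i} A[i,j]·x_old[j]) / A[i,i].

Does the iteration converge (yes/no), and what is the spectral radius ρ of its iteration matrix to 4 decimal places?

Let D = diag(12.1, 6.5, -14.8, 15.9, 11, 25.1); L, U the strict triangles.
Jacobi: T = -D⁻¹(L+U), T[1,0] = -(1.5)/(6.5) = -0.2308; T[1,1] = 0.
  T[0,:] = [+0.0000  -0.2727  +0.1983  +0.2975  -0.2314  +0.1818]
  T[1,:] = [-0.2308  +0.0000  +0.2615  +0.1077  +0.3846  +0.2308]
  T[2,:] = [+0.0541  +0.0338  +0.0000  +0.2500  +0.0878  +0.0203]
  T[3,:] = [+0.0566  +0.1698  +0.0566  +0.0000  +0.0755  -0.0881]
  T[4,:] = [-0.1000  -0.0818  +0.0909  +0.1000  +0.0000  +0.0727]
  T[5,:] = [+0.1076  +0.0398  +0.1554  -0.0120  +0.1315  +0.0000]
moduli |λ_i(T)| = 0.4429, 0.3339, 0.2225, 0.1542, 0.0988, 0.0988.
ρ = 0.4429; 0.4429 < 1, so it converges for any x₀.

yes, ρ = 0.4429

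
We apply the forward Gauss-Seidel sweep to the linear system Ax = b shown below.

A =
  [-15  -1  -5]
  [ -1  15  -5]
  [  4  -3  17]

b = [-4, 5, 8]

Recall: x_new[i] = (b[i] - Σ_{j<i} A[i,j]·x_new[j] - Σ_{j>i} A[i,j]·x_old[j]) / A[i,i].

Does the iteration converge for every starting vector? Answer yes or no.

yes

A = D + L + U where D = diag(-15, 15, 17).
GS T = -(D+L)⁻¹U: row 0 first, T[0,2] = -(-5)/(-15) = -0.3333; later rows by forward substitution.
  T[0,:] = [+0.0000 -0.0667 -0.3333]
  T[1,:] = [+0.0000 -0.0044 +0.3111]
  T[2,:] = [+0.0000 +0.0149 +0.1333]
eigenvalue magnitudes: 0.1613, 0.0324, 0.0000.
ρ(T) = max|λ| = 0.1613; 0.1613 < 1 ⇒ converges.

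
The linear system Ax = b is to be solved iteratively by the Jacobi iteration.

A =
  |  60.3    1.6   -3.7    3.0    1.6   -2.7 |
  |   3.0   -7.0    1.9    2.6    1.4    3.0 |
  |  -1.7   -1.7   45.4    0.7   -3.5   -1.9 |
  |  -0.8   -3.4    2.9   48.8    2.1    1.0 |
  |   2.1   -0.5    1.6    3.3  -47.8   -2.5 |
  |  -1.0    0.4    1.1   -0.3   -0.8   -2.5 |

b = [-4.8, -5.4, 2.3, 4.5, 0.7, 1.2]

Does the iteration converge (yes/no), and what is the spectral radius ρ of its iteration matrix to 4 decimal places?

Diagonal D = diag(60.3, -7, 45.4, 48.8, -47.8, -2.5); L, U strict lower/upper.
Jacobi: T = -D⁻¹(L+U), T[3,4] = -(2.1)/(48.8) = -0.0430; T[3,3] = 0.
  T[0,:] = [+0.0000, -0.0265, +0.0614, -0.0498, -0.0265, +0.0448]
  T[1,:] = [+0.4286, +0.0000, +0.2714, +0.3714, +0.2000, +0.4286]
  T[2,:] = [+0.0374, +0.0374, +0.0000, -0.0154, +0.0771, +0.0419]
  T[3,:] = [+0.0164, +0.0697, -0.0594, +0.0000, -0.0430, -0.0205]
  T[4,:] = [+0.0439, -0.0105, +0.0335, +0.0690, +0.0000, -0.0523]
  T[5,:] = [-0.4000, +0.1600, +0.4400, -0.1200, -0.3200, +0.0000]
eigenvalue magnitudes: 0.3605, 0.2471, 0.2471, 0.1128, 0.1128, 0.0635.
spectral radius ρ = 0.3605; 0.3605 < 1, so it converges for any x₀.

yes, ρ = 0.3605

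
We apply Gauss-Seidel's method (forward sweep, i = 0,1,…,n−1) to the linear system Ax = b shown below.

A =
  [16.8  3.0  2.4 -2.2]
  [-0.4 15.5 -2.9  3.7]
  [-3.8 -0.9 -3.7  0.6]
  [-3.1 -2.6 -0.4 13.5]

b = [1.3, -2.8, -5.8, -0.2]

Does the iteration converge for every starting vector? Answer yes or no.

A = D + L + U where D = diag(16.8, 15.5, -3.7, 13.5).
T_GS = -(D+L)⁻¹U: row 0 first, T[0,2] = -(2.4)/(16.8) = -0.1429; later rows by forward substitution.
  T[0,:] = [+0.0000, -0.1786, -0.1429, +0.1310]
  T[1,:] = [+0.0000, -0.0046, +0.1834, -0.2353]
  T[2,:] = [+0.0000, +0.1845, +0.1021, +0.0849]
  T[3,:] = [+0.0000, -0.0364, +0.0055, -0.0127]
moduli |λ_i(T)| = 0.2457, 0.1879, 0.0270, 0.0000.
spectral radius ρ = 0.2457; 0.2457 < 1 ⇒ converges.

yes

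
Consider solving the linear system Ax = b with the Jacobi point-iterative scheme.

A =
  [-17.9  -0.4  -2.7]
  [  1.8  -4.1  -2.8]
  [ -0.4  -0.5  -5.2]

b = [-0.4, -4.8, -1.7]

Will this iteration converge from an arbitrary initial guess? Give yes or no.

Diagonal D = diag(-17.9, -4.1, -5.2); L, U strict lower/upper.
Jacobi T = -D⁻¹(L+U): T[0,2] = -(-2.7)/(-17.9) = -0.1508; T[0,0] = 0.
  T[0,:] = [+0.0000, -0.0223, -0.1508]
  T[1,:] = [+0.4390, +0.0000, -0.6829]
  T[2,:] = [-0.0769, -0.0962, +0.0000]
moduli |λ_i(T)| = 0.2920, 0.2053, 0.0866.
ρ = 0.2920; 0.2920 < 1, so it converges for any x₀.

yes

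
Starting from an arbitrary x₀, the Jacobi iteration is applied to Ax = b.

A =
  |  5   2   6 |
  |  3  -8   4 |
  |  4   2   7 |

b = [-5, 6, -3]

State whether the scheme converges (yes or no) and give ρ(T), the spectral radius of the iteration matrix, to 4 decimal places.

yes, ρ = 0.8283

Diagonal D = diag(5, -8, 7); L, U strict lower/upper.
T_J = -D⁻¹(L+U): T[0,1] = -(2)/(5) = -0.4000; T[0,0] = 0.
  T[0,:] = [+0.0000 -0.4000 -1.2000]
  T[1,:] = [+0.3750 +0.0000 +0.5000]
  T[2,:] = [-0.5714 -0.2857 +0.0000]
|λ(T)| sorted: 0.8283, 0.5415, 0.5415.
spectral radius ρ = 0.8283; 0.8283 < 1: convergent.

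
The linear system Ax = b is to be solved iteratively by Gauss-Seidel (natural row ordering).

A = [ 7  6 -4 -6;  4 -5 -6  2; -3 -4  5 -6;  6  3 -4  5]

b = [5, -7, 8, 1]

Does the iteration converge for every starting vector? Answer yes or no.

Write A = D+L+U with D = diag(7, -5, 5, 5).
GS T = -(D+L)⁻¹U: row 0 first, T[0,1] = -(6)/(7) = -0.8571; later rows by forward substitution.
  T[0,:] = [+0.0000  -0.8571  +0.5714  +0.8571]
  T[1,:] = [+0.0000  -0.6857  -0.7429  +1.0857]
  T[2,:] = [+0.0000  -1.0629  -0.2514  +2.5829]
  T[3,:] = [+0.0000  +0.5897  -0.4411  +0.3863]
moduli |λ_i(T)| = 1.5140, 0.9891, 0.9891, 0.0000.
spectral radius ρ = 1.5140; 1.5140 > 1 ⇒ diverges.

no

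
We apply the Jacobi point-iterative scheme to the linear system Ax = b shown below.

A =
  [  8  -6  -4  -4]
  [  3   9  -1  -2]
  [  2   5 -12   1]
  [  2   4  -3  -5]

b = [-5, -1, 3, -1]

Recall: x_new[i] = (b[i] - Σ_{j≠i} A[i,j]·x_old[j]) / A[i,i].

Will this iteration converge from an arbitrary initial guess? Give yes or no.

Diagonal D = diag(8, 9, -12, -5); L, U strict lower/upper.
T_J = -D⁻¹(L+U): T[3,1] = -(4)/(-5) = +0.8000; T[3,3] = 0.
  T[0,:] = [+0.0000 +0.7500 +0.5000 +0.5000]
  T[1,:] = [-0.3333 +0.0000 +0.1111 +0.2222]
  T[2,:] = [+0.1667 +0.4167 +0.0000 +0.0833]
  T[3,:] = [+0.4000 +0.8000 -0.6000 +0.0000]
|eigenvalues of T|: 0.7112, 0.5269, 0.5269, 0.0305.
ρ = 0.7112; 0.7112 < 1: convergent.

yes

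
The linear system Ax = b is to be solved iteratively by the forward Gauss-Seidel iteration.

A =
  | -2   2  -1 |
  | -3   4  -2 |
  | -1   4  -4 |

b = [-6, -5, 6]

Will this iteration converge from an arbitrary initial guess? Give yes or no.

Let D = diag(-2, 4, -4); L, U the strict triangles.
Gauss-Seidel: T = -(D+L)⁻¹U, row 0 first, T[0,1] = -(2)/(-2) = +1.0000; later rows by forward substitution.
  T[0,:] = [+0.0000  +1.0000  -0.5000]
  T[1,:] = [+0.0000  +0.7500  +0.1250]
  T[2,:] = [+0.0000  +0.5000  +0.2500]
|eigenvalues of T|: 0.8536, 0.1464, 0.0000.
ρ = 0.8536; 0.8536 < 1 ⇒ converges.

yes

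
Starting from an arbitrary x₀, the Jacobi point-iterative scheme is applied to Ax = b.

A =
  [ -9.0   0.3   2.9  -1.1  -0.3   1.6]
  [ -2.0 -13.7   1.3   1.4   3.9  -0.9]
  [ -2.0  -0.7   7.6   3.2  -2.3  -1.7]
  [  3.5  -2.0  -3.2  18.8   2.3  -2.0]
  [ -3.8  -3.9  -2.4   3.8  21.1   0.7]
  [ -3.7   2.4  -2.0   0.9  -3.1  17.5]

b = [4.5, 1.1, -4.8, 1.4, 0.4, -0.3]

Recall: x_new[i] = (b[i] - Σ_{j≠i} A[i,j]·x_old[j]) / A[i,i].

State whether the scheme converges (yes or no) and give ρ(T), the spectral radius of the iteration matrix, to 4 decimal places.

A = D + L + U where D = diag(-9, -13.7, 7.6, 18.8, 21.1, 17.5).
Jacobi: T = -D⁻¹(L+U), T[4,1] = -(-3.9)/(21.1) = +0.1848; T[4,4] = 0.
  T[0,:] = [+0.0000, +0.0333, +0.3222, -0.1222, -0.0333, +0.1778]
  T[1,:] = [-0.1460, +0.0000, +0.0949, +0.1022, +0.2847, -0.0657]
  T[2,:] = [+0.2632, +0.0921, +0.0000, -0.4211, +0.3026, +0.2237]
  T[3,:] = [-0.1862, +0.1064, +0.1702, +0.0000, -0.1223, +0.1064]
  T[4,:] = [+0.1801, +0.1848, +0.1137, -0.1801, +0.0000, -0.0332]
  T[5,:] = [+0.2114, -0.1371, +0.1143, -0.0514, +0.1771, +0.0000]
|λ(T)| sorted: 0.5068, 0.3083, 0.2981, 0.2981, 0.2390, 0.0072.
spectral radius ρ = 0.5068; 0.5068 < 1, so it converges for any x₀.

yes, ρ = 0.5068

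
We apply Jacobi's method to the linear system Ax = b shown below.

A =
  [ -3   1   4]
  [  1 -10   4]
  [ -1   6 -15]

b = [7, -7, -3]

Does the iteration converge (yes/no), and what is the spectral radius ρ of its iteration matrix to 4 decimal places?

Write A = D+L+U with D = diag(-3, -10, -15).
Jacobi: T = -D⁻¹(L+U), T[1,0] = -(1)/(-10) = +0.1000; T[1,1] = 0.
  T[0,:] = [+0.0000, +0.3333, +1.3333]
  T[1,:] = [+0.1000, +0.0000, +0.4000]
  T[2,:] = [-0.0667, +0.4000, +0.0000]
eigenvalue magnitudes: 0.4506, 0.3140, 0.3140.
ρ = 0.4506; 0.4506 < 1, so it converges for any x₀.

yes, ρ = 0.4506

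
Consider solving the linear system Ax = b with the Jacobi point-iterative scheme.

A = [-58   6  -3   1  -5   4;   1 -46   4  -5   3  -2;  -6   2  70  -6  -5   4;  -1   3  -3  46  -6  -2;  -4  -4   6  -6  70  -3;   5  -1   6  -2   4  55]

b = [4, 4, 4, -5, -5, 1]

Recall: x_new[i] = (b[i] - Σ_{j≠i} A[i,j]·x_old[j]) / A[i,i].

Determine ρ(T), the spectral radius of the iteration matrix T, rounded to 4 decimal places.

0.1739

Let D = diag(-58, -46, 70, 46, 70, 55); L, U the strict triangles.
Jacobi: T = -D⁻¹(L+U), T[4,0] = -(-4)/(70) = +0.0571; T[4,4] = 0.
  T[0,:] = [+0.0000 +0.1034 -0.0517 +0.0172 -0.0862 +0.0690]
  T[1,:] = [+0.0217 +0.0000 +0.0870 -0.1087 +0.0652 -0.0435]
  T[2,:] = [+0.0857 -0.0286 +0.0000 +0.0857 +0.0714 -0.0571]
  T[3,:] = [+0.0217 -0.0652 +0.0652 +0.0000 +0.1304 +0.0435]
  T[4,:] = [+0.0571 +0.0571 -0.0857 +0.0857 +0.0000 +0.0429]
  T[5,:] = [-0.0909 +0.0182 -0.1091 +0.0364 -0.0727 +0.0000]
|eigenvalues of T|: 0.1739, 0.1039, 0.1033, 0.1033, 0.0504, 0.0504.
ρ = 0.1739; 0.1739 < 1: convergent.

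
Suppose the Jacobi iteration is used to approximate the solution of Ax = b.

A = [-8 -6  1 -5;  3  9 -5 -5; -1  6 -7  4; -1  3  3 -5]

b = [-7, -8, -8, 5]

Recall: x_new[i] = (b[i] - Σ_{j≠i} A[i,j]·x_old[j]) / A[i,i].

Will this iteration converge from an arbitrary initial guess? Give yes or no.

A = D + L + U where D = diag(-8, 9, -7, -5).
T_J = -D⁻¹(L+U): T[3,2] = -(3)/(-5) = +0.6000; T[3,3] = 0.
  T[0,:] = [+0.0000 -0.7500 +0.1250 -0.6250]
  T[1,:] = [-0.3333 +0.0000 +0.5556 +0.5556]
  T[2,:] = [-0.1429 +0.8571 +0.0000 +0.5714]
  T[3,:] = [-0.2000 +0.6000 +0.6000 +0.0000]
|eigenvalues of T|: 1.4344, 0.8292, 0.5159, 0.0892.
ρ = 1.4344; 1.4344 > 1 ⇒ diverges.

no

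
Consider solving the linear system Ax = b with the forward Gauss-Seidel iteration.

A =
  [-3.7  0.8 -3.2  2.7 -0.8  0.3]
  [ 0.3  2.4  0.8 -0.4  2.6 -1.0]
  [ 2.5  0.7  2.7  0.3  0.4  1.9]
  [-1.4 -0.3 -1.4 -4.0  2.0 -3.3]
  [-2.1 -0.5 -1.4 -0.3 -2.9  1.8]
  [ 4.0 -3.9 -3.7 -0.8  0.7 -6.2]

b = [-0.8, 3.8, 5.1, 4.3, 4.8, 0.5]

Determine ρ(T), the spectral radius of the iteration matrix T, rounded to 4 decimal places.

Diagonal D = diag(-3.7, 2.4, 2.7, -4, -2.9, -6.2); L, U strict lower/upper.
GS T = -(D+L)⁻¹U: row 0 first, T[0,3] = -(2.7)/(-3.7) = +0.7297; later rows by forward substitution.
  T[0,:] = [+0.0000, +0.2162, -0.8649, +0.7297, -0.2162, +0.0811]
  T[1,:] = [+0.0000, -0.0270, -0.2252, +0.0755, -1.0563, +0.4065]
  T[2,:] = [+0.0000, -0.1932, +0.8592, -0.8063, +0.3259, -0.8842]
  T[3,:] = [+0.0000, -0.0060, +0.0189, +0.0212, +0.5408, -0.5744]
  T[4,:] = [+0.0000, -0.0580, +0.2484, -0.1544, +0.1254, +0.9781]
  T[5,:] = [+0.0000, +0.2660, -0.9034, +0.8844, +0.2748, +0.5088]
|eigenvalues of T|: 1.3923, 0.5626, 0.4750, 0.2039, 0.0211, 0.0000.
ρ(T) = max|λ| = 1.3923; 1.3923 > 1: divergent.

1.3923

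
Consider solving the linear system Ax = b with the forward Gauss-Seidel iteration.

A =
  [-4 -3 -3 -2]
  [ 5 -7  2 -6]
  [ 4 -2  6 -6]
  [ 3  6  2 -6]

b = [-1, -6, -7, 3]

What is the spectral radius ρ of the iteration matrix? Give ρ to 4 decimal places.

Split A = D + L + U, D = diag(-4, -7, 6, -6).
T_GS = -(D+L)⁻¹U: row 0 first, T[0,1] = -(-3)/(-4) = -0.7500; later rows by forward substitution.
  T[0,:] = [+0.0000 -0.7500 -0.7500 -0.5000]
  T[1,:] = [+0.0000 -0.5357 -0.2500 -1.2143]
  T[2,:] = [+0.0000 +0.3214 +0.4167 +0.9286]
  T[3,:] = [+0.0000 -0.8036 -0.4861 -1.1548]
|eigenvalues of T|: 1.6373, 0.2558, 0.2558, 0.0000.
ρ = 1.6373; 1.6373 > 1: divergent.

1.6373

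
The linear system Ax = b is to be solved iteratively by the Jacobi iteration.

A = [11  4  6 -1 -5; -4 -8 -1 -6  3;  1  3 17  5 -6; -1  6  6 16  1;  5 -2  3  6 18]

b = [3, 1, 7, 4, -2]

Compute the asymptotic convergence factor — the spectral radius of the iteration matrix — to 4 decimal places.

Write A = D+L+U with D = diag(11, -8, 17, 16, 18).
Jacobi T = -D⁻¹(L+U): T[1,0] = -(-4)/(-8) = -0.5000; T[1,1] = 0.
  T[0,:] = [+0.0000  -0.3636  -0.5455  +0.0909  +0.4545]
  T[1,:] = [-0.5000  +0.0000  -0.1250  -0.7500  +0.3750]
  T[2,:] = [-0.0588  -0.1765  +0.0000  -0.2941  +0.3529]
  T[3,:] = [+0.0625  -0.3750  -0.3750  +0.0000  -0.0625]
  T[4,:] = [-0.2778  +0.1111  -0.1667  -0.3333  +0.0000]
moduli |λ_i(T)| = 0.8263, 0.6624, 0.2400, 0.2400, 0.1092.
ρ = 0.8263; 0.8263 < 1 ⇒ converges.

0.8263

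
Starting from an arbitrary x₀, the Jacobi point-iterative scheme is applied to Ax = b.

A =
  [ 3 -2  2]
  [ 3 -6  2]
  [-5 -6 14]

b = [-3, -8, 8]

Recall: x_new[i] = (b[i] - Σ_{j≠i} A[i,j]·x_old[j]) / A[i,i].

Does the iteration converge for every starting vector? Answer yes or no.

yes

Let D = diag(3, -6, 14); L, U the strict triangles.
Jacobi: T = -D⁻¹(L+U), T[1,0] = -(3)/(-6) = +0.5000; T[1,1] = 0.
  T[0,:] = [+0.0000, +0.6667, -0.6667]
  T[1,:] = [+0.5000, +0.0000, +0.3333]
  T[2,:] = [+0.3571, +0.4286, +0.0000]
|eigenvalues of T|: 0.5882, 0.3285, 0.3285.
spectral radius ρ = 0.5882; 0.5882 < 1: convergent.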